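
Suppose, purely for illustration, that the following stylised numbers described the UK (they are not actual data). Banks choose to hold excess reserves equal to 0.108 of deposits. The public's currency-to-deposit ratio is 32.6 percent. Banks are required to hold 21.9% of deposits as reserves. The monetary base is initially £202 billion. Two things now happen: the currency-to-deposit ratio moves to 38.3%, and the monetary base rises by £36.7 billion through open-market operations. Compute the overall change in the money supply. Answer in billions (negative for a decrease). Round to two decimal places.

Before: m₁ = (1 + 0.326) / (0.219 + 0.108 + 0.326) ≈ 2.030628, MB₁ = 202, so M₁ = 2.030628 × 202 ≈ 410.1869 billion.
After: m₂ = (1 + 0.383) / (0.219 + 0.108 + 0.383) ≈ 1.947887, MB₂ = 202 + 36.7 = 238.7, so M₂ = 1.947887 × 238.7 ≈ 464.9606 billion.
ΔM = M₂ − M₁ = 464.9606 − 410.1869 = 54.7737 billion.

£54.77 billion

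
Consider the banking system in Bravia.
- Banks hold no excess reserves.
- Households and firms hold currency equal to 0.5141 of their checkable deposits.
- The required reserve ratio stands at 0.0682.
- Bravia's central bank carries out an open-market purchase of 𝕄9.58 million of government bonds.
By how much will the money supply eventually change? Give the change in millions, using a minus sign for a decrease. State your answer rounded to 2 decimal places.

The money multiplier is m = (1 + c) / (rr + c) = (1 + 0.5141) / (0.0682 + 0.5141) ≈ 2.6002.
The purchase adds 9.58 million of base, so ΔM = m × ΔMB = 2.6002 × (+9.58) ≈ 24.9099 million.

𝕄24.91 million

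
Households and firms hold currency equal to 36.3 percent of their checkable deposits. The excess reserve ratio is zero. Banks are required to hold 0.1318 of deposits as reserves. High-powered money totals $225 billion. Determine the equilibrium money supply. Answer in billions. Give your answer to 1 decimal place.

The money multiplier is m = (1 + c) / (rr + c) = (1 + 0.363) / (0.1318 + 0.363) ≈ 2.75465.
So M = m × MB = 2.75465 × 225 ≈ 619.7962 billion.

$619.8 billion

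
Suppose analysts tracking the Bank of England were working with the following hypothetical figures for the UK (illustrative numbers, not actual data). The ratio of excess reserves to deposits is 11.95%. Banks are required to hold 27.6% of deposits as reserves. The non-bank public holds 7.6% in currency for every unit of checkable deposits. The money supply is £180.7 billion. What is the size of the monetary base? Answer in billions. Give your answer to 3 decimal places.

The money multiplier is m = (1 + c) / (rr + e + c) = (1 + 0.076) / (0.276 + 0.1195 + 0.076) ≈ 2.2820785.
MB = M / m = 180.7 / 2.2820785 ≈ 79.1822 billion.

£79.182 billion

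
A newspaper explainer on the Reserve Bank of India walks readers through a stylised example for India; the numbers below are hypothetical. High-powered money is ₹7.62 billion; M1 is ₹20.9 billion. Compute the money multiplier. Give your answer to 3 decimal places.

2.743

The money multiplier is m = M / MB = 20.9 / 7.62 ≈ 2.74278.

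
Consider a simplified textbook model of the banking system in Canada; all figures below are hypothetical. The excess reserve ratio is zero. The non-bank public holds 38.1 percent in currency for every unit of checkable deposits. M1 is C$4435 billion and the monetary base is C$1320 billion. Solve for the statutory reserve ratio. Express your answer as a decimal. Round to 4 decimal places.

Using m = M/MB = 4435/1320 ≈ 3.359848. Since m = (1 + c)/(c + rr + e), the denominator satisfies c + rr + e = (1 + c)/m = (1 + 0.381) / 3.359848 ≈ 0.411030.
With c = 0.381 and e = 0, the statutory reserve ratio is 0.411030 − 0.381 − 0 = 0.03003.

0.0300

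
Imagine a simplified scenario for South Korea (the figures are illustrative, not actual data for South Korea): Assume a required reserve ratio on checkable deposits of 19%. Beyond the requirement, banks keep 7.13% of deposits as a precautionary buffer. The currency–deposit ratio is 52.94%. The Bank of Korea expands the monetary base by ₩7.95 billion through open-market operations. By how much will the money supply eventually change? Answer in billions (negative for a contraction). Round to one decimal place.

The money multiplier is m = (1 + c) / (rr + e + c) = (1 + 0.5294) / (0.19 + 0.0713 + 0.5294) ≈ 1.9342.
The purchase adds 7.95 billion of base, so ΔM = m × ΔMB = 1.9342 × (+7.95) ≈ 15.3769 billion.

₩15.4 billion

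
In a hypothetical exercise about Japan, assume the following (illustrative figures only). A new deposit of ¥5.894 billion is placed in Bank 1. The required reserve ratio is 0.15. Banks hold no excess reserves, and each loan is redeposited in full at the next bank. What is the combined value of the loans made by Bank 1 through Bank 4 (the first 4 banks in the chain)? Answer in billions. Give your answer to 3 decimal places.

Bank i lends (1 − rr)^i of the original deposit: Bank 1 lends 5.894·0.8500 = 5.0099, Bank 2 lends 5.894·0.8500² ≈ 4.2584, and so on.
Summing a geometric series: total = 5.894·[0.8500·(1 − 0.8500^4) / (1 − 0.8500)] ≈ 15.9647 billion.

¥15.965 billion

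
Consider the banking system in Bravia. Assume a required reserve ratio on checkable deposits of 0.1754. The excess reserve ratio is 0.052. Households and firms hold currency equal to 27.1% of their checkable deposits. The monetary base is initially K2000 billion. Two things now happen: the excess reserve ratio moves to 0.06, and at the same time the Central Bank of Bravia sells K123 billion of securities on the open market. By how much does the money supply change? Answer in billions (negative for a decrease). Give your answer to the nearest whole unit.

-389 billion

Before: m₁ = (1 + 0.271) / (0.1754 + 0.052 + 0.271) ≈ 2.55016, MB₁ = 2000, so M₁ = 2.55016 × 2000 = 5100.32 billion.
After: m₂ = (1 + 0.271) / (0.1754 + 0.06 + 0.271) ≈ 2.50987, MB₂ = 2000 − 123 = 1877, so M₂ = 2.50987 × 1877 ≈ 4711.026 billion.
ΔM = M₂ − M₁ = 4711.026 − 5100.32 = -389.294 billion.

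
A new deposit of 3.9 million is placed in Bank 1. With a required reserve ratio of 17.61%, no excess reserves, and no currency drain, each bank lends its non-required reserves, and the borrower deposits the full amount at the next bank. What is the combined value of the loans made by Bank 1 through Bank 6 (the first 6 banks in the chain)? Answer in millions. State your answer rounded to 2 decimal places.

12.54 million

Bank i lends (1 − rr)^i of the original deposit: Bank 1 lends 3.9·0.8239 ≈ 3.2132, Bank 2 lends 3.9·0.8239² ≈ 2.6474, and so on.
Summing a geometric series: total = 3.9·[0.8239·(1 − 0.8239^6) / (1 − 0.8239)] ≈ 12.5393 million.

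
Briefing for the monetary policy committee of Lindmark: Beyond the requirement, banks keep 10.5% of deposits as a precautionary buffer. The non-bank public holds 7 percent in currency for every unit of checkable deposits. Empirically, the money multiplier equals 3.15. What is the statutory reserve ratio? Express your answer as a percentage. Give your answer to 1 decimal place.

Using m = 3.15. Since m = (1 + c)/(c + rr + e), the denominator satisfies c + rr + e = (1 + c)/m = (1 + 0.07) / 3.15 ≈ 0.339683.
With c = 0.07 and e = 0.105, the statutory reserve ratio is 0.339683 − 0.07 − 0.105 = 0.164683.

16.5%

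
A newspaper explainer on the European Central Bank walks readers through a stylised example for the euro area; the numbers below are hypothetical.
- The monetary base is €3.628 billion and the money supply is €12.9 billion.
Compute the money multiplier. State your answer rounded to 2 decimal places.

The money multiplier is m = M / MB = 12.9 / 3.628 ≈ 3.55568.

3.56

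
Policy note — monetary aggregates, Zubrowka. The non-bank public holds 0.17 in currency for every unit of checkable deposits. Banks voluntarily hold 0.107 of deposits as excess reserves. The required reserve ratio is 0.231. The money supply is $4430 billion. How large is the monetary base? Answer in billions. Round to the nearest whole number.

The money multiplier is m = (1 + c) / (rr + e + c) = (1 + 0.17) / (0.231 + 0.107 + 0.17) ≈ 2.30315.
MB = M / m = 4430 / 2.30315 ≈ 1923.4527 billion.

$1923 billion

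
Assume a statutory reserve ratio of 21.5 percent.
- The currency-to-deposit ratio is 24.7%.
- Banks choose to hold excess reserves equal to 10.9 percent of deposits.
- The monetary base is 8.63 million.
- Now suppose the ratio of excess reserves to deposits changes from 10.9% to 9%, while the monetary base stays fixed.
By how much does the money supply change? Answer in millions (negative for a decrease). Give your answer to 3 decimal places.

Initially m₁ = (1 + 0.247) / (0.215 + 0.109 + 0.247) ≈ 2.18389, so M₁ = 2.18389 × 8.63 ≈ 18.847 million.
After the change m₂ = (1 + 0.247) / (0.215 + 0.09 + 0.247) ≈ 2.25906, so M₂ = 2.25906 × 8.63 ≈ 19.4957 million.
ΔM = M₂ − M₁ = 19.4957 − 18.847 = 0.6487 million.

0.649 million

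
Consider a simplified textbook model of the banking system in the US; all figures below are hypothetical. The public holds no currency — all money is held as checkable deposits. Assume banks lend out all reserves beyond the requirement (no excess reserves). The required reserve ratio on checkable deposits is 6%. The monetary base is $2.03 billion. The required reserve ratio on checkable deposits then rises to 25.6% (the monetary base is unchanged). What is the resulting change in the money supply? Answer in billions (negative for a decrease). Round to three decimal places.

-25.904 billion

Initially m₁ = 1 / (0.06) ≈ 16.66667, so M₁ = 16.66667 × 2.03 ≈ 33.8333 billion.
After the change m₂ = 1 / (0.256) = 3.90625, so M₂ = 3.90625 × 2.03 ≈ 7.9297 billion.
ΔM = M₂ − M₁ = 7.9297 − 33.8333 = -25.9036 billion.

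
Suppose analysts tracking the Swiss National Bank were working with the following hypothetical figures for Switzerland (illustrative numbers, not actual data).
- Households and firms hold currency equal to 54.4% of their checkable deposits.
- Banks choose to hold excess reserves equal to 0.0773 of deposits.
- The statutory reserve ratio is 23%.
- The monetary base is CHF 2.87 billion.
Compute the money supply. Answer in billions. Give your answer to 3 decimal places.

The money multiplier is m = (1 + c) / (rr + e + c) = (1 + 0.544) / (0.23 + 0.0773 + 0.544) ≈ 1.81370.
So M = m × MB = 1.81370 × 2.87 ≈ 5.2053 billion.

CHF 5.205 billion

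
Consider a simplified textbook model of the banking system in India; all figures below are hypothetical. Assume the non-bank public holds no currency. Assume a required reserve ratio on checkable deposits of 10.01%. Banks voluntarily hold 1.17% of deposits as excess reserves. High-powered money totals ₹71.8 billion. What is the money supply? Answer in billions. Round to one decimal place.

₹642.2 billion

The money multiplier is m = 1 / (rr + e) = 1 / (0.1001 + 0.0117) ≈ 8.9445.
So M = m × MB = 8.9445 × 71.8 = 642.2151 billion.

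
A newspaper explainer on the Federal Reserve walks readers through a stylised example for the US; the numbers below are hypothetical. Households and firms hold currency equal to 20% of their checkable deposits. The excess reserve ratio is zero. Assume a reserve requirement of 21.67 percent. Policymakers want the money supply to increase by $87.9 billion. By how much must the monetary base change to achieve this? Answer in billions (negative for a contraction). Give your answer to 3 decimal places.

$30.523 billion

The money multiplier is m = (1 + c) / (rr + c) = (1 + 0.2) / (0.2167 + 0.2) ≈ 2.879770.
ΔMB = ΔM / m = (+87.9) / 2.879770 ≈ 30.5233 billion.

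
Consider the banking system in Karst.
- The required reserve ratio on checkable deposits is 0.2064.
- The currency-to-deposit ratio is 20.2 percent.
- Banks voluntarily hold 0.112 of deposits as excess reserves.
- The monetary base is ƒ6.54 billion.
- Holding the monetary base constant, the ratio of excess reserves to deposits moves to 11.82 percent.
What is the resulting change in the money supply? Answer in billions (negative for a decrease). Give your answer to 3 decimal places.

Initially m₁ = (1 + 0.202) / (0.2064 + 0.112 + 0.202) ≈ 2.30976, so M₁ = 2.30976 × 6.54 ≈ 15.1058 billion.
After the change m₂ = (1 + 0.202) / (0.2064 + 0.1182 + 0.202) ≈ 2.28257, so M₂ = 2.28257 × 6.54 ≈ 14.928 billion.
ΔM = M₂ − M₁ = 14.928 − 15.1058 = -0.1778 billion.

-0.178 billion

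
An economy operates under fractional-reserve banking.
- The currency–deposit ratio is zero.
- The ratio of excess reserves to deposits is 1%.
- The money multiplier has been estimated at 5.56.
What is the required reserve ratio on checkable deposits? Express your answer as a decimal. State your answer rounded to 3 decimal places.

Using m = 5.56. Since m = (1 + c)/(c + rr + e), the denominator satisfies c + rr + e = (1 + c)/m = (1 + 0) / 5.56 ≈ 0.179856.
With c = 0 and e = 0.01, the required reserve ratio on checkable deposits is 0.179856 − 0 − 0.01 = 0.169856.

0.170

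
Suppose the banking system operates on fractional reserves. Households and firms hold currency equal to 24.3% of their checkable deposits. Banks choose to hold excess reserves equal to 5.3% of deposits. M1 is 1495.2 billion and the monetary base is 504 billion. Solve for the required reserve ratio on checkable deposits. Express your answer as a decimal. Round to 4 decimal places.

0.1230

Using m = M/MB = 1495.2/504 ≈ 2.966667. Since m = (1 + c)/(c + rr + e), the denominator satisfies c + rr + e = (1 + c)/m = (1 + 0.243) / 2.966667 ≈ 0.418989.
With c = 0.243 and e = 0.053, the required reserve ratio on checkable deposits is 0.418989 − 0.243 − 0.053 = 0.122989.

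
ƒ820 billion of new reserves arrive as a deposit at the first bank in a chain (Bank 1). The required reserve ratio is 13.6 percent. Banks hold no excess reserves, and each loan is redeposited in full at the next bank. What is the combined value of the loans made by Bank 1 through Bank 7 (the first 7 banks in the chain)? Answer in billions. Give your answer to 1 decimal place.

Bank i lends (1 − rr)^i of the original deposit: Bank 1 lends 820·0.8640 = 708.4800, Bank 2 lends 820·0.8640² ≈ 612.1267, and so on.
Summing a geometric series: total = 820·[0.8640·(1 − 0.8640^7) / (1 − 0.8640)] ≈ 3337.0710 billion.

ƒ3337.1 billion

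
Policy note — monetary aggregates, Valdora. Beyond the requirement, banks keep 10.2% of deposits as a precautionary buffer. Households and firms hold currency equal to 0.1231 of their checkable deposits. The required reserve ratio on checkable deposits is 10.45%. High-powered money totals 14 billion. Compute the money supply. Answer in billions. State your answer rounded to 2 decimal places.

The money multiplier is m = (1 + c) / (rr + e + c) = (1 + 0.1231) / (0.1045 + 0.102 + 0.1231) ≈ 3.40746.
So M = m × MB = 3.40746 × 14 ≈ 47.7044 billion.

47.70 billion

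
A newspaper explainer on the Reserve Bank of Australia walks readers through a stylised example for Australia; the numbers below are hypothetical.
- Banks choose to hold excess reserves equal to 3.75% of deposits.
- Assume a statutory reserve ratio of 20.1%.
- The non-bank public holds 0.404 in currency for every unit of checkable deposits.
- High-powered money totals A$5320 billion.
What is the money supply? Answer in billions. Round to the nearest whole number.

The money multiplier is m = (1 + c) / (rr + e + c) = (1 + 0.404) / (0.201 + 0.0375 + 0.404) ≈ 2.18521.
So M = m × MB = 2.18521 × 5320 = 11625.3172 billion.

A$11625 billion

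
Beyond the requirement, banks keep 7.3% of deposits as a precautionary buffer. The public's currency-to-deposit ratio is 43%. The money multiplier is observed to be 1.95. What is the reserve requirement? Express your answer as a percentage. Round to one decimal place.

Using m = 1.95. Since m = (1 + c)/(c + rr + e), the denominator satisfies c + rr + e = (1 + c)/m = (1 + 0.43) / 1.95 ≈ 0.733333.
With c = 0.43 and e = 0.073, the reserve requirement is 0.733333 − 0.43 − 0.073 = 0.230333.

23.0%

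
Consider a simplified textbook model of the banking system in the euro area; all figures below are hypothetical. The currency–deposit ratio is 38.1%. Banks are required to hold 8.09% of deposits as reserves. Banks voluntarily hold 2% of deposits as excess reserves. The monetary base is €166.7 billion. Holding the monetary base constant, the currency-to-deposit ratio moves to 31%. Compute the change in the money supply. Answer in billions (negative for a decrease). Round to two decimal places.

Initially m₁ = (1 + 0.381) / (0.0809 + 0.02 + 0.381) ≈ 2.865740, so M₁ = 2.865740 × 166.7 ≈ 477.7189 billion.
After the change m₂ = (1 + 0.31) / (0.0809 + 0.02 + 0.31) ≈ 3.188124, so M₂ = 3.188124 × 166.7 ≈ 531.4603 billion.
ΔM = M₂ − M₁ = 531.4603 − 477.7189 = 53.7414 billion.

€53.74 billion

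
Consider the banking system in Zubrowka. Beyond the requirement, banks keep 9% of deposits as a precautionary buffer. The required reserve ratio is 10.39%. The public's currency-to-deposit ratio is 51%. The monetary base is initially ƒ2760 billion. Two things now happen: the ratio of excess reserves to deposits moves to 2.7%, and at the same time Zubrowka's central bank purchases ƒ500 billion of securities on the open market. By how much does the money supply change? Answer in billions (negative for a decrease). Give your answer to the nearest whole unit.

Before: m₁ = (1 + 0.51) / (0.1039 + 0.09 + 0.51) ≈ 2.14519, MB₁ = 2760, so M₁ = 2.14519 × 2760 = 5920.7244 billion.
After: m₂ = (1 + 0.51) / (0.1039 + 0.027 + 0.51) ≈ 2.35606, MB₂ = 2760 + 500 = 3260, so M₂ = 2.35606 × 3260 = 7680.7556 billion.
ΔM = M₂ − M₁ = 7680.7556 − 5920.7244 = 1760.0312 billion.

ƒ1760 billion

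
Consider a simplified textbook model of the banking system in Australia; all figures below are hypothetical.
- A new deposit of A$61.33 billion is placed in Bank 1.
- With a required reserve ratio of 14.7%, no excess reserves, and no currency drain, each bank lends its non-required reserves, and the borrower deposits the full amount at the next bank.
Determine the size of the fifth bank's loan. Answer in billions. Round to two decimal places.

A$27.70 billion

Each bank lends a fraction (1 − rr) = 0.8530 of the deposit it receives, so Bank 5 receives 61.33·0.8530^4 and lends 61.33·0.8530^5 ≈ 27.6961 billion.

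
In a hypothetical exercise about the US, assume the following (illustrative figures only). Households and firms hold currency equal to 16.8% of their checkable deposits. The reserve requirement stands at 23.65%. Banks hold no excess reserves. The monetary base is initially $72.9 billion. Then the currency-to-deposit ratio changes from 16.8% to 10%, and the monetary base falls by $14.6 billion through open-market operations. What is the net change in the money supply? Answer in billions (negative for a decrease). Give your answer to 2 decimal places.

-19.92 billion

Before: m₁ = (1 + 0.168) / (0.2365 + 0.168) ≈ 2.88752, MB₁ = 72.9, so M₁ = 2.88752 × 72.9 ≈ 210.5002 billion.
After: m₂ = (1 + 0.1) / (0.2365 + 0.1) ≈ 3.26895, MB₂ = 72.9 − 14.6 = 58.3, so M₂ = 3.26895 × 58.3 ≈ 190.5798 billion.
ΔM = M₂ − M₁ = 190.5798 − 210.5002 = -19.9204 billion.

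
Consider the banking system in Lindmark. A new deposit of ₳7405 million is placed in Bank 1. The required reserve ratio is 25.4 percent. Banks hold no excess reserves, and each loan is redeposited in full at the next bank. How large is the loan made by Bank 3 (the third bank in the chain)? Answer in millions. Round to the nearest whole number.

Each bank lends a fraction (1 − rr) = 0.7460 of the deposit it receives, so Bank 3 receives 7405·0.7460^2 and lends 7405·0.7460^3 ≈ 3074.2667 million.

₳3074 million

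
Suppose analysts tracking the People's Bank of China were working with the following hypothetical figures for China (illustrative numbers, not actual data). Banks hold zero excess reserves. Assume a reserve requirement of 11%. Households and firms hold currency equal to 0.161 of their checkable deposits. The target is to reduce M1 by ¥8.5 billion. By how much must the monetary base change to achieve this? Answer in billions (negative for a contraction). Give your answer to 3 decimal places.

The money multiplier is m = (1 + c) / (rr + c) = (1 + 0.161) / (0.11 + 0.161) ≈ 4.28413.
ΔMB = ΔM / m = (−8.5) / 4.28413 ≈ -1.9841 billion.

-1.984 billion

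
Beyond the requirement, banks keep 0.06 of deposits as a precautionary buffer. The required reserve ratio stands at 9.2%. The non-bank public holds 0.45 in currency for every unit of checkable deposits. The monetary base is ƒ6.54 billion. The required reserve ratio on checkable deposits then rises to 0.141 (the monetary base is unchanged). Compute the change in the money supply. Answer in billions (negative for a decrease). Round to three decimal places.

Initially m₁ = (1 + 0.45) / (0.092 + 0.06 + 0.45) ≈ 2.40864, so M₁ = 2.40864 × 6.54 ≈ 15.7525 billion.
After the change m₂ = (1 + 0.45) / (0.141 + 0.06 + 0.45) ≈ 2.22734, so M₂ = 2.22734 × 6.54 ≈ 14.5668 billion.
ΔM = M₂ − M₁ = 14.5668 − 15.7525 = -1.1857 billion.

-1.186 billion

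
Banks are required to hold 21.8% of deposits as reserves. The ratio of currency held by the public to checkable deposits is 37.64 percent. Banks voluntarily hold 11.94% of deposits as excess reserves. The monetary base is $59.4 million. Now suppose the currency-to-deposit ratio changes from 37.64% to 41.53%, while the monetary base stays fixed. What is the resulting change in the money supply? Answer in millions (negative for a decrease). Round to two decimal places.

-2.85 million

Initially m₁ = (1 + 0.3764) / (0.218 + 0.1194 + 0.3764) ≈ 1.92827, so M₁ = 1.92827 × 59.4 ≈ 114.5392 million.
After the change m₂ = (1 + 0.4153) / (0.218 + 0.1194 + 0.4153) ≈ 1.88030, so M₂ = 1.88030 × 59.4 ≈ 111.6898 million.
ΔM = M₂ − M₁ = 111.6898 − 114.5392 = -2.8494 million.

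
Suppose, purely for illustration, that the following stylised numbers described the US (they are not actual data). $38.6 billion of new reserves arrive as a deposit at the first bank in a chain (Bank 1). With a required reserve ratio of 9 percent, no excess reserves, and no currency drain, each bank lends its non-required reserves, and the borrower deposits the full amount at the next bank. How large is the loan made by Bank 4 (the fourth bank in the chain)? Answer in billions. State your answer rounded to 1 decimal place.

Each bank lends a fraction (1 − rr) = 0.9100 of the deposit it receives, so Bank 4 receives 38.6·0.9100^3 and lends 38.6·0.9100^4 ≈ 26.4699 billion.

$26.5 billion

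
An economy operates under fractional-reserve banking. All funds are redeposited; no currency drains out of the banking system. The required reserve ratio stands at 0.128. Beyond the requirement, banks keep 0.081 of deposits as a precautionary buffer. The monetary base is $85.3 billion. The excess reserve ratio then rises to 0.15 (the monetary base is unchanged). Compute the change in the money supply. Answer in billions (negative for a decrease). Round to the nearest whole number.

Initially m₁ = 1 / (0.128 + 0.081) ≈ 4.7847, so M₁ = 4.7847 × 85.3 ≈ 408.1349 billion.
After the change m₂ = 1 / (0.128 + 0.15) ≈ 3.5971, so M₂ = 3.5971 × 85.3 ≈ 306.8326 billion.
ΔM = M₂ − M₁ = 306.8326 − 408.1349 = -101.3023 billion.

-101 billion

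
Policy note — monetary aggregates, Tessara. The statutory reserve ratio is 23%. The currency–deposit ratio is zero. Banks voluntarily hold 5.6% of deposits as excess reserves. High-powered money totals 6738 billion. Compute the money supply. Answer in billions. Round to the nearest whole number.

23559 billion

The money multiplier is m = 1 / (rr + e) = 1 / (0.23 + 0.056) ≈ 3.49650.
So M = m × MB = 3.49650 × 6738 = 23559.417 billion.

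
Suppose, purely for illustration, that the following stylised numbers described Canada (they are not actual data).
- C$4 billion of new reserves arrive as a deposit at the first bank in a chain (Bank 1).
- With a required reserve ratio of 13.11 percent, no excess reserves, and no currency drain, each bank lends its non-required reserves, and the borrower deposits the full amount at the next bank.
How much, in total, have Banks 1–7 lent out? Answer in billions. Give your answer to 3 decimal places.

Bank i lends (1 − rr)^i of the original deposit: Bank 1 lends 4·0.8689 = 3.4756, Bank 2 lends 4·0.8689² ≈ 3.0199, and so on.
Summing a geometric series: total = 4·[0.8689·(1 − 0.8689^7) / (1 − 0.8689)] ≈ 16.5978 billion.

C$16.598 billion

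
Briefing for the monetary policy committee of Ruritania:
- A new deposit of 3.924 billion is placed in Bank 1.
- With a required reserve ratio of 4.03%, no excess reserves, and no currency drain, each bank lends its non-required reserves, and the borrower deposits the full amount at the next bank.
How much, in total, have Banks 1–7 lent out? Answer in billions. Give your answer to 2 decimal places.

Bank i lends (1 − rr)^i of the original deposit: Bank 1 lends 3.924·0.9597 ≈ 3.7659, Bank 2 lends 3.924·0.9597² ≈ 3.6141, and so on.
Summing a geometric series: total = 3.924·[0.9597·(1 − 0.9597^7) / (1 − 0.9597)] ≈ 23.3796 billion.

23.38 billion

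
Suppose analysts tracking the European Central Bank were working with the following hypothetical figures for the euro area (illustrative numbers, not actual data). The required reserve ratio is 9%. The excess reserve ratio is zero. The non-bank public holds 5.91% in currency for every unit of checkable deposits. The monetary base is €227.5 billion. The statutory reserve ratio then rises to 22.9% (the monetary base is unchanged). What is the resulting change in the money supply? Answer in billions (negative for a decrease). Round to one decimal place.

Initially m₁ = (1 + 0.0591) / (0.09 + 0.0591) ≈ 7.10329, so M₁ = 7.10329 × 227.5 ≈ 1615.9985 billion.
After the change m₂ = (1 + 0.0591) / (0.229 + 0.0591) ≈ 3.67615, so M₂ = 3.67615 × 227.5 ≈ 836.3241 billion.
ΔM = M₂ − M₁ = 836.3241 − 1615.9985 = -779.6744 billion.

-779.7 billion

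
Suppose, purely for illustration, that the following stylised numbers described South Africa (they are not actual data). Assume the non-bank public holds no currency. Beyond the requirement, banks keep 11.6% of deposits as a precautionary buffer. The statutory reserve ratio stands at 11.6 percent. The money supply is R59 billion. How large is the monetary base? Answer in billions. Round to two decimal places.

The money multiplier is m = 1 / (rr + e) = 1 / (0.116 + 0.116) ≈ 4.31034.
MB = M / m = 59 / 4.31034 ≈ 13.688 billion.

R13.69 billion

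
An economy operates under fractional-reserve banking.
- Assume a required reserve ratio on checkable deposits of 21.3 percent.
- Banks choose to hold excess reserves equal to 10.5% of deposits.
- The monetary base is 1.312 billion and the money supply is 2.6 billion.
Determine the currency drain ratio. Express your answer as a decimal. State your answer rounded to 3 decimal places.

Using m = M/MB = 2.6/1.312 ≈ 1.981707. From m = (1 + c)/(c + rr + e), rearranging gives 1 + c = m·(c + rr + e), so c·(1 − m) = m·(rr + e) − 1.
Hence c = [m·(rr + e) − 1]/(1 − m) = [1.981707 × (0.213 + 0.105) − 1] / (1 − 1.981707) ≈ 0.376708.

0.377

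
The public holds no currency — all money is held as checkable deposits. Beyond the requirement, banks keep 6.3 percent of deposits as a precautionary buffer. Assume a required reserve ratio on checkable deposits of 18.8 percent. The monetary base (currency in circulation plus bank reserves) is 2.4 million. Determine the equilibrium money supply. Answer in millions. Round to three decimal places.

The money multiplier is m = 1 / (rr + e) = 1 / (0.188 + 0.063) ≈ 3.98406.
So M = m × MB = 3.98406 × 2.4 ≈ 9.5617 million.

9.562 million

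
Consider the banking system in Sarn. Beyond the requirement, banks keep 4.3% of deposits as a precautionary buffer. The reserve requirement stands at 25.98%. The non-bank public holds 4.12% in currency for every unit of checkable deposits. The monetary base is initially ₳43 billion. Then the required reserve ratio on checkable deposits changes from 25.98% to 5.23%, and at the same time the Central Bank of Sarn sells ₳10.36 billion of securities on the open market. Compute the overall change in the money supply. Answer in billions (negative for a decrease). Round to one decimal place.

Before: m₁ = (1 + 0.0412) / (0.2598 + 0.043 + 0.0412) ≈ 3.0267, MB₁ = 43, so M₁ = 3.0267 × 43 = 130.1481 billion.
After: m₂ = (1 + 0.0412) / (0.0523 + 0.043 + 0.0412) ≈ 7.6278, MB₂ = 43 − 10.36 = 32.64, so M₂ = 7.6278 × 32.64 ≈ 248.9714 billion.
ΔM = M₂ − M₁ = 248.9714 − 130.1481 = 118.8233 billion.

₳118.8 billion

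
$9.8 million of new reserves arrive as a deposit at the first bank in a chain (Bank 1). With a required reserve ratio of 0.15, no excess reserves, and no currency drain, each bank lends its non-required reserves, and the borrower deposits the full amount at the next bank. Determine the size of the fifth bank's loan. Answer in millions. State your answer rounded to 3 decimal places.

$4.348 million

Each bank lends a fraction (1 − rr) = 0.8500 of the deposit it receives, so Bank 5 receives 9.8·0.8500^4 and lends 9.8·0.8500^5 ≈ 4.3483 million.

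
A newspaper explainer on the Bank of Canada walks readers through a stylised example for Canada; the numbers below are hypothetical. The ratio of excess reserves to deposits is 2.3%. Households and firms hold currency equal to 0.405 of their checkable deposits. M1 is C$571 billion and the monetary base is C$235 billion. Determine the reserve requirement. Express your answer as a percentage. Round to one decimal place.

Using m = M/MB = 571/235 ≈ 2.429787. Since m = (1 + c)/(c + rr + e), the denominator satisfies c + rr + e = (1 + c)/m = (1 + 0.405) / 2.429787 ≈ 0.578240.
With c = 0.405 and e = 0.023, the reserve requirement is 0.578240 − 0.405 − 0.023 = 0.15024.

15.0%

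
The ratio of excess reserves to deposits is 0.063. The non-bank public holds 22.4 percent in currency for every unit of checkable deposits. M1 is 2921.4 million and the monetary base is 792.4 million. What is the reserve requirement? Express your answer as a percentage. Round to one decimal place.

4.5%

Using m = M/MB = 2921.4/792.4 ≈ 3.686774. Since m = (1 + c)/(c + rr + e), the denominator satisfies c + rr + e = (1 + c)/m = (1 + 0.224) / 3.686774 ≈ 0.331998.
With c = 0.224 and e = 0.063, the reserve requirement is 0.331998 − 0.224 − 0.063 = 0.044998.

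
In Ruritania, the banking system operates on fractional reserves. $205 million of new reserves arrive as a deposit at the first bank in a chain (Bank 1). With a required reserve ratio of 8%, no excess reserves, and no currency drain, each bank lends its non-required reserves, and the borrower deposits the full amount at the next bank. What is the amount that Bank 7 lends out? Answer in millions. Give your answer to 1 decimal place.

$114.4 million

Each bank lends a fraction (1 − rr) = 0.9200 of the deposit it receives, so Bank 7 receives 205·0.9200^6 and lends 205·0.9200^7 ≈ 114.3586 million.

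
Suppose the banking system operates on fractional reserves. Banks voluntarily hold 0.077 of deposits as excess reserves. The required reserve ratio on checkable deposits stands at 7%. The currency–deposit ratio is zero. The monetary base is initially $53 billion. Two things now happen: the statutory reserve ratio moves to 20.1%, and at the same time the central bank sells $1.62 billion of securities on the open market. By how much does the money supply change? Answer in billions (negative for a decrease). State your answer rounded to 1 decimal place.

Before: m₁ = 1 / (0.07 + 0.077) ≈ 6.8027, MB₁ = 53, so M₁ = 6.8027 × 53 = 360.5431 billion.
After: m₂ = 1 / (0.201 + 0.077) ≈ 3.5971, MB₂ = 53 − 1.62 = 51.38, so M₂ = 3.5971 × 51.38 ≈ 184.819 billion.
ΔM = M₂ − M₁ = 184.819 − 360.5431 = -175.7241 billion.

-175.7 billion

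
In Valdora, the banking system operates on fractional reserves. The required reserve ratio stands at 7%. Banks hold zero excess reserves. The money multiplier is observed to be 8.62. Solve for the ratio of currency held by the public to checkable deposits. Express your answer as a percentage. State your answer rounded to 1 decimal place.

5.2%

Using m = 8.62. From m = (1 + c)/(c + rr + e), rearranging gives 1 + c = m·(c + rr + e), so c·(1 − m) = m·(rr + e) − 1.
Hence c = [m·(rr + e) − 1]/(1 − m) = [8.62 × (0.07 + 0) − 1] / (1 − 8.62) ≈ 0.052047.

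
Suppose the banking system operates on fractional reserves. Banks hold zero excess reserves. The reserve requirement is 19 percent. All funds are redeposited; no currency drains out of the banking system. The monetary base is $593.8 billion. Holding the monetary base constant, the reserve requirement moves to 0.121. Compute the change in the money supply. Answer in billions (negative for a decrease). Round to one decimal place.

$1782.2 billion

Initially m₁ = 1 / (0.19) ≈ 5.26316, so M₁ = 5.26316 × 593.8 ≈ 3125.2644 billion.
After the change m₂ = 1 / (0.121) ≈ 8.26446, so M₂ = 8.26446 × 593.8 ≈ 4907.4363 billion.
ΔM = M₂ − M₁ = 4907.4363 − 3125.2644 = 1782.1719 billion.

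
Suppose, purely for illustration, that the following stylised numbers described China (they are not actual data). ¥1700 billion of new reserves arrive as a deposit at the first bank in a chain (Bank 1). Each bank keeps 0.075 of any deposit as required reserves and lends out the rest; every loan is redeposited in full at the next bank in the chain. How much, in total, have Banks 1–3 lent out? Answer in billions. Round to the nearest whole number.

¥4373 billion

Bank i lends (1 − rr)^i of the original deposit: Bank 1 lends 1700·0.9250 = 1572.5000, Bank 2 lends 1700·0.9250² = 1454.5625, and so on.
Summing a geometric series: total = 1700·[0.9250·(1 − 0.9250^3) / (1 − 0.9250)] ≈ 4372.5328 billion.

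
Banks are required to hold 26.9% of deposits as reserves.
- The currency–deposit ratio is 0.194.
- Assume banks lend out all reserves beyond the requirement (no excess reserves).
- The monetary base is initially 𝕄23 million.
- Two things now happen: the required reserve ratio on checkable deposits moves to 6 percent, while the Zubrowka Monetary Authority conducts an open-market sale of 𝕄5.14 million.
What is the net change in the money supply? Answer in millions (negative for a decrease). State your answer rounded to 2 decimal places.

Before: m₁ = (1 + 0.194) / (0.269 + 0.194) ≈ 2.57883, MB₁ = 23, so M₁ = 2.57883 × 23 ≈ 59.3131 million.
After: m₂ = (1 + 0.194) / (0.06 + 0.194) ≈ 4.70079, MB₂ = 23 − 5.14 = 17.86, so M₂ = 4.70079 × 17.86 ≈ 83.9561 million.
ΔM = M₂ − M₁ = 83.9561 − 59.3131 = 24.643 million.

𝕄24.64 million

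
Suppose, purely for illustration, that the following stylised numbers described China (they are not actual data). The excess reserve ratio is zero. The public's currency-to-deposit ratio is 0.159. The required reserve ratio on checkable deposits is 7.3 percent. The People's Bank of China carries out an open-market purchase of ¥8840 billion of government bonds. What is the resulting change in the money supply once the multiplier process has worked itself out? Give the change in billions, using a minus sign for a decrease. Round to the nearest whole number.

¥44162 billion

The money multiplier is m = (1 + c) / (rr + c) = (1 + 0.159) / (0.073 + 0.159) ≈ 4.99569.
The purchase adds 8840 billion of base, so ΔM = m × ΔMB = 4.99569 × (+8840) = 44161.8996 billion.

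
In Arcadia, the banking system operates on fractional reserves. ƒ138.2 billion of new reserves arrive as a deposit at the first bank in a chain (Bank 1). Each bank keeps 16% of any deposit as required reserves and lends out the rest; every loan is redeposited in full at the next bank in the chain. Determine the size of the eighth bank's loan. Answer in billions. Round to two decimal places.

Each bank lends a fraction (1 − rr) = 0.8400 of the deposit it receives, so Bank 8 receives 138.2·0.8400^7 and lends 138.2·0.8400^8 ≈ 34.2564 billion.

ƒ34.26 billion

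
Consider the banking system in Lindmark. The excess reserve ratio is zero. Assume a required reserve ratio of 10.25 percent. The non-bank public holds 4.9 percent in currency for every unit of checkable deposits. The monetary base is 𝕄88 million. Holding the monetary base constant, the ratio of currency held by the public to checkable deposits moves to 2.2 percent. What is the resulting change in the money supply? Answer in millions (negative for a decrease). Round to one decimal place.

Initially m₁ = (1 + 0.049) / (0.1025 + 0.049) ≈ 6.9241, so M₁ = 6.9241 × 88 = 609.3208 million.
After the change m₂ = (1 + 0.022) / (0.1025 + 0.022) ≈ 8.2088, so M₂ = 8.2088 × 88 = 722.3744 million.
ΔM = M₂ − M₁ = 722.3744 − 609.3208 = 113.0536 million.

𝕄113.1 million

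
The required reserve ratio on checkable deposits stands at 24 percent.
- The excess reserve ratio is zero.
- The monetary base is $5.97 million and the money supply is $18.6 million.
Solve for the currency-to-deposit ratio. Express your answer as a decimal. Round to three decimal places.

Using m = M/MB = 18.6/5.97 ≈ 3.115578. From m = (1 + c)/(c + rr + e), rearranging gives 1 + c = m·(c + rr + e), so c·(1 − m) = m·(rr + e) − 1.
Hence c = [m·(rr + e) − 1]/(1 − m) = [3.115578 × (0.24 + 0) − 1] / (1 − 3.115578) ≈ 0.119240.

0.119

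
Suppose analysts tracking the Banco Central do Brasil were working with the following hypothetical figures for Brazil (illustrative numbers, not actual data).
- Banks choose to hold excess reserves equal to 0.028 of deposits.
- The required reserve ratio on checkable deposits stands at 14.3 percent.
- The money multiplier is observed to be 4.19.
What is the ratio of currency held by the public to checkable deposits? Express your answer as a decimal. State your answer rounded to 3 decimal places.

Using m = 4.19. From m = (1 + c)/(c + rr + e), rearranging gives 1 + c = m·(c + rr + e), so c·(1 − m) = m·(rr + e) − 1.
Hence c = [m·(rr + e) − 1]/(1 − m) = [4.19 × (0.143 + 0.028) − 1] / (1 − 4.19) ≈ 0.088875.

0.089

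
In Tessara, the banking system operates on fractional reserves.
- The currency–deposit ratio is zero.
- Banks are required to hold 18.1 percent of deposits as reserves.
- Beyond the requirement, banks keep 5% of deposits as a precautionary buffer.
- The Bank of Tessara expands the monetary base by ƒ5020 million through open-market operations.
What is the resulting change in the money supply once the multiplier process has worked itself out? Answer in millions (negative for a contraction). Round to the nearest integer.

ƒ21732 million

The money multiplier is m = 1 / (rr + e) = 1 / (0.181 + 0.05) ≈ 4.32900.
The purchase adds 5020 million of base, so ΔM = m × ΔMB = 4.32900 × (+5020) = 21731.58 million.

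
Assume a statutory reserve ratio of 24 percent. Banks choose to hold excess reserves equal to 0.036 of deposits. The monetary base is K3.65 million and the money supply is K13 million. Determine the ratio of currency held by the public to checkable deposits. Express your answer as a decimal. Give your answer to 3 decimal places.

Using m = M/MB = 13/3.65 ≈ 3.561644. From m = (1 + c)/(c + rr + e), rearranging gives 1 + c = m·(c + rr + e), so c·(1 − m) = m·(rr + e) − 1.
Hence c = [m·(rr + e) − 1]/(1 − m) = [3.561644 × (0.24 + 0.036) − 1] / (1 − 3.561644) ≈ 0.006631.

0.007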